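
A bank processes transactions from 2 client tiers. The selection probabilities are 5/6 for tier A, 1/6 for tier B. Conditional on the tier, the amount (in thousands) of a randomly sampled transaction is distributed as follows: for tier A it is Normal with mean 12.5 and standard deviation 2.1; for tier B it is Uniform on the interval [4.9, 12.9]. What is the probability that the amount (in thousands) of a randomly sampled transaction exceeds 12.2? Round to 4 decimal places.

0.4786

Conditional on each tier, P(X > 12.2): A: 0.556798; B: 0.0875.
By total probability, P(X > 12.2) = 0.833333·0.556798 + 0.166667·0.0875 = 0.478582.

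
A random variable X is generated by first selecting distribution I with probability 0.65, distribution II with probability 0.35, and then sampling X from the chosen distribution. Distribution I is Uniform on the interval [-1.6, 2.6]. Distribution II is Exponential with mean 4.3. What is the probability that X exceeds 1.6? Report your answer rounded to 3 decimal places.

0.396

Conditional on each component, P(X > 1.6): I: 0.238095; II: 0.68929.
By total probability, P(X > 1.6) = 0.65·0.238095 + 0.35·0.68929 = 0.396013.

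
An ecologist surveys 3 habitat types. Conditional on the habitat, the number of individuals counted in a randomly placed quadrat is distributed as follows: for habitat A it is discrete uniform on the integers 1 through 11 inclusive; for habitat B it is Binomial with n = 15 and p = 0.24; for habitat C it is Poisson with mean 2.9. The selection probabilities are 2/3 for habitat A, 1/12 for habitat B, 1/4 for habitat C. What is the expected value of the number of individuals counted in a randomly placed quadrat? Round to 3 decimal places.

Component means — A: 6; B: 3.6; C: 2.9.
E[X] = 0.666667·6 + 0.0833333·3.6 + 0.25·2.9 = 5.025.

5.025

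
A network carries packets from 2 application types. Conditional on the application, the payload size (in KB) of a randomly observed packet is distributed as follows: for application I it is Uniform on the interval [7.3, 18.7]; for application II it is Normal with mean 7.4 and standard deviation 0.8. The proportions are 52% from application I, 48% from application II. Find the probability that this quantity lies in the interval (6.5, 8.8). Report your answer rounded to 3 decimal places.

Conditional on each application, P(6.5 < X < 8.8): I: 0.131579; II: 0.829646.
By total probability, P(6.5 < X < 8.8) = 0.52·0.131579 + 0.48·0.829646 = 0.466651.

0.467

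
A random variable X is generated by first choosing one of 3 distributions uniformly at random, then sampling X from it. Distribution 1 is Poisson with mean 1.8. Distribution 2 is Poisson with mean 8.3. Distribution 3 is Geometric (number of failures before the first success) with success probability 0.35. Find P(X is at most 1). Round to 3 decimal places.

0.348

Conditional on each component, P(X ≤ 1): 1: 0.462837; 2: 0.00231121; 3: 0.5775.
By total probability, P(X ≤ 1) = 0.333333·0.462837 + 0.333333·0.00231121 + 0.333333·0.5775 = 0.347549.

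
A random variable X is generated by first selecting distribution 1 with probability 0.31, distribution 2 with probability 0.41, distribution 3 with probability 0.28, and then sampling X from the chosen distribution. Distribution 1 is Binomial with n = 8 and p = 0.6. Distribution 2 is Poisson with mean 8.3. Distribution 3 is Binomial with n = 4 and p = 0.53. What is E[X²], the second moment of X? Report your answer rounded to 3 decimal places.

For each component E[X²] = Var + (mean)², giving 1: 24.96; 2: 77.19; 3: 5.4908.
Overall E[X²] = 0.31·24.96 + 0.41·77.19 + 0.28·5.4908 = 40.9229.

40.923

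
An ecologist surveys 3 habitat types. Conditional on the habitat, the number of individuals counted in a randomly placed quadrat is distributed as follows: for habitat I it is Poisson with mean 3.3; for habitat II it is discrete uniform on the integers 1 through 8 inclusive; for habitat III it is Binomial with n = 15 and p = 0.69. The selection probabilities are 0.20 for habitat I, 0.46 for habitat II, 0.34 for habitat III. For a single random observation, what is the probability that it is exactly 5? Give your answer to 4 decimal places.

0.0829

Conditional on each habitat, P(X = 5): I: 0.120286; II: 0.125; III: 0.00384962.
By total probability, P(X = 5) = 0.2·0.120286 + 0.46·0.125 + 0.34·0.00384962 = 0.0828662.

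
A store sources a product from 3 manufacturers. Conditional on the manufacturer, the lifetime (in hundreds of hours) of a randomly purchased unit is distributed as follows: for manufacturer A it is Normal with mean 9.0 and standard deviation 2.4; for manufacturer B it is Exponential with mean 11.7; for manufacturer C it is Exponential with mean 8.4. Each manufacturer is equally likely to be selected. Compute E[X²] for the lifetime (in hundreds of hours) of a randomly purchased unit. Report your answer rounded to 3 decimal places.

For each component E[X²] = Var + (mean)², giving A: 86.76; B: 273.78; C: 141.12.
Overall E[X²] = 0.333333·86.76 + 0.333333·273.78 + 0.333333·141.12 = 167.22.

167.220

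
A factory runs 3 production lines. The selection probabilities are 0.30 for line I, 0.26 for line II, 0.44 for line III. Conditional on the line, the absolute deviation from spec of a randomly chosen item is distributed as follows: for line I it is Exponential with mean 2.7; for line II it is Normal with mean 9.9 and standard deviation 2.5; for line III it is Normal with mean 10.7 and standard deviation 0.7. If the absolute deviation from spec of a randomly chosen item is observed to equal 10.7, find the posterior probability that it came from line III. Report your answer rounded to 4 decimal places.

Likelihoods f(10.7 | ·): I: 0.00703952; II: 0.151612; III: 0.569918.
Posterior ∝ prior × likelihood. Numerator for III: 0.44·0.569918 = 0.250764.
Normalizing constant: 0.3·0.00703952 + 0.26·0.151612 + 0.44·0.569918 = 0.292295.
P(III | observation) = 0.250764 / 0.292295 = 0.857914.

0.8579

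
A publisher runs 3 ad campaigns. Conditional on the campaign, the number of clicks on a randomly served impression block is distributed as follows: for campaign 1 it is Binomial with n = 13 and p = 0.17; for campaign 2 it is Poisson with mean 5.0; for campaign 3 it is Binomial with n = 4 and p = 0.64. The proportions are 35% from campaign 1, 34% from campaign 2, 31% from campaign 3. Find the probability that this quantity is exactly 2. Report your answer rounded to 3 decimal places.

Conditional on each campaign, P(X = 2): 1: 0.290303; 2: 0.0842243; 3: 0.318505.
By total probability, P(X = 2) = 0.35·0.290303 + 0.34·0.0842243 + 0.31·0.318505 = 0.228979.

0.229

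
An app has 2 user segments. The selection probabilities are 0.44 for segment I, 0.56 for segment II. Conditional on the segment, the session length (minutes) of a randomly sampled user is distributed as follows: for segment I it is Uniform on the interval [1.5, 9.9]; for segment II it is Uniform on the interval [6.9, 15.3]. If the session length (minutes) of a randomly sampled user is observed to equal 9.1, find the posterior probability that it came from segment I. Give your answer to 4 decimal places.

Likelihoods f(9.1 | ·): I: 0.119048; II: 0.119048.
Posterior ∝ prior × likelihood. Numerator for I: 0.44·0.119048 = 0.052381.
Normalizing constant: 0.44·0.119048 + 0.56·0.119048 = 0.119048.
P(I | observation) = 0.052381 / 0.119048 = 0.44.

0.4400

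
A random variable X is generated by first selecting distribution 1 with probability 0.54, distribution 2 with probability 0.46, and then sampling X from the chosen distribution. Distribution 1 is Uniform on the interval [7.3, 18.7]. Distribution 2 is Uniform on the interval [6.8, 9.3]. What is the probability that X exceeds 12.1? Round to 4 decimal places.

Conditional on each component, P(X > 12.1): 1: 0.578947; 2: 0.
By total probability, P(X > 12.1) = 0.54·0.578947 + 0.46·0 = 0.312632.

0.3126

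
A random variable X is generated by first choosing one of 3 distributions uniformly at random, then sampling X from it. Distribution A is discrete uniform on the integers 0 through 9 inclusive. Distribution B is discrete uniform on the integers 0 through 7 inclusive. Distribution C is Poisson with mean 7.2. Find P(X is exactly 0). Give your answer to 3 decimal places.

Conditional on each component, P(X = 0): A: 0.1; B: 0.125; C: 0.000746586.
By total probability, P(X = 0) = 0.333333·0.1 + 0.333333·0.125 + 0.333333·0.000746586 = 0.0752489.

0.075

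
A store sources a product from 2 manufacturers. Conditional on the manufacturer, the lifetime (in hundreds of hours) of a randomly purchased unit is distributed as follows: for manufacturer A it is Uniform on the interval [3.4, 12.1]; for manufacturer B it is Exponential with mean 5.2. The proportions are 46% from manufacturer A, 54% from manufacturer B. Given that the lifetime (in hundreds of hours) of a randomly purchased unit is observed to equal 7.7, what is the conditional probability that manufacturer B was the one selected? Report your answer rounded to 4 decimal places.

Likelihoods f(7.7 | ·): A: 0.114943; B: 0.0437428.
Posterior ∝ prior × likelihood. Numerator for B: 0.54·0.0437428 = 0.0236211.
Normalizing constant: 0.46·0.114943 + 0.54·0.0437428 = 0.0764947.
P(B | observation) = 0.0236211 / 0.0764947 = 0.308794.

0.3088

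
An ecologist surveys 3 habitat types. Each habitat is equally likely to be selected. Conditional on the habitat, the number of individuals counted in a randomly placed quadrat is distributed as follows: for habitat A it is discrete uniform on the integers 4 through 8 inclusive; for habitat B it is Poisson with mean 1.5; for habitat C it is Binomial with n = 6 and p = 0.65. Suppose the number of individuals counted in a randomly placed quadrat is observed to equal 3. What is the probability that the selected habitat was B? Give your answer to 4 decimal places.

0.3477

Likelihoods P(X=3 | ·): A: 0; B: 0.125511; C: 0.235491.
Posterior ∝ prior × likelihood. Numerator for B: 0.333333·0.125511 = 0.0418369.
Normalizing constant: 0.333333·0 + 0.333333·0.125511 + 0.333333·0.235491 = 0.120334.
P(B | observation) = 0.0418369 / 0.120334 = 0.347674.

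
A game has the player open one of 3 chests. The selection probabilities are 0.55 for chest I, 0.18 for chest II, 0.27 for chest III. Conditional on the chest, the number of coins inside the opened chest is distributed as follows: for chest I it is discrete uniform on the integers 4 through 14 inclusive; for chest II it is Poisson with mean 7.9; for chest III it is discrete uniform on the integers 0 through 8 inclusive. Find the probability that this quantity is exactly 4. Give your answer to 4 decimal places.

0.0908

Conditional on each chest, P(X = 4): I: 0.0909091; II: 0.0601687; III: 0.111111.
By total probability, P(X = 4) = 0.55·0.0909091 + 0.18·0.0601687 + 0.27·0.111111 = 0.0908304.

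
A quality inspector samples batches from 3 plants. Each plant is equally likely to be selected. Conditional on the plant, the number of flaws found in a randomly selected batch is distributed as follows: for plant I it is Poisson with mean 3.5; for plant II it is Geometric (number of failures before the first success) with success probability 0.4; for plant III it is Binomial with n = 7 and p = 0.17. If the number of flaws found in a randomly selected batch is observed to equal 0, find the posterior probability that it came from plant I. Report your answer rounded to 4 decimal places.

Likelihoods P(X=0 | ·): I: 0.0301974; II: 0.4; III: 0.271361.
Posterior ∝ prior × likelihood. Numerator for I: 0.333333·0.0301974 = 0.0100658.
Normalizing constant: 0.333333·0.0301974 + 0.333333·0.4 + 0.333333·0.271361 = 0.233853.
P(I | observation) = 0.0100658 / 0.233853 = 0.0430433.

0.0430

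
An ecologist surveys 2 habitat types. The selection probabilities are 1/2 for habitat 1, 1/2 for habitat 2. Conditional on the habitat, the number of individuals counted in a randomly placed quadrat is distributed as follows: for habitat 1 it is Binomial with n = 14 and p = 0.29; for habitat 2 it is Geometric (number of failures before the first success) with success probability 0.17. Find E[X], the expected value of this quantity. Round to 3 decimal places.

Component means — 1: 4.06; 2: 4.88235.
E[X] = 0.5·4.06 + 0.5·4.88235 = 4.47118.

4.471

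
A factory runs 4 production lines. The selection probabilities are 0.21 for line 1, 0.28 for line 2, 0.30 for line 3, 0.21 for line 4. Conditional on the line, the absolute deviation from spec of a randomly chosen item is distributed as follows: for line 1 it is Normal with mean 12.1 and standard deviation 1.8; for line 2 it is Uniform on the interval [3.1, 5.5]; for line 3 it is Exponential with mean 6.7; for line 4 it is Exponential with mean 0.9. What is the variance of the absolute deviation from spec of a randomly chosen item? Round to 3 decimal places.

28.681

Per component, 1: μ=12.1, E[X²]=149.65; 2: μ=4.3, E[X²]=18.97; 3: μ=6.7, E[X²]=89.78; 4: μ=0.9, E[X²]=1.62.
E[X] = 0.21·12.1 + 0.28·4.3 + 0.3·6.7 + 0.21·0.9 = 5.944.
E[X²] = 0.21·149.65 + 0.28·18.97 + 0.3·89.78 + 0.21·1.62 = 64.0123.
Var(X) = E[X²] − (E[X])² = 64.0123 − 35.3311 = 28.6812.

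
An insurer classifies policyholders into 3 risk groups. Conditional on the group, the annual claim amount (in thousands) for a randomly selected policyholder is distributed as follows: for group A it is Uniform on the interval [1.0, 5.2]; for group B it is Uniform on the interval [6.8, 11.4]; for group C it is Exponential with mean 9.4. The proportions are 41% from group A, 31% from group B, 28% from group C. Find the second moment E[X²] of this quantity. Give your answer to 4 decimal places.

80.2421

For each component E[X²] = Var + (mean)², giving A: 11.08; B: 84.5733; C: 176.72.
Overall E[X²] = 0.41·11.08 + 0.31·84.5733 + 0.28·176.72 = 80.2421.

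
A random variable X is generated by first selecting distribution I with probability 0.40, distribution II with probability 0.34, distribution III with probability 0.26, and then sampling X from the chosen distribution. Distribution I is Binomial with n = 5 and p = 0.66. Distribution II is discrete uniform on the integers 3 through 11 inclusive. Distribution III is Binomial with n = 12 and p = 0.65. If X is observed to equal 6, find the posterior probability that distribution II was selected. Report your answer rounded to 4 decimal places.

Likelihoods P(X=6 | ·): I: 0; II: 0.111111; III: 0.128103.
Posterior ∝ prior × likelihood. Numerator for II: 0.34·0.111111 = 0.0377778.
Normalizing constant: 0.4·0 + 0.34·0.111111 + 0.26·0.128103 = 0.0710846.
P(II | observation) = 0.0377778 / 0.0710846 = 0.531448.

0.5314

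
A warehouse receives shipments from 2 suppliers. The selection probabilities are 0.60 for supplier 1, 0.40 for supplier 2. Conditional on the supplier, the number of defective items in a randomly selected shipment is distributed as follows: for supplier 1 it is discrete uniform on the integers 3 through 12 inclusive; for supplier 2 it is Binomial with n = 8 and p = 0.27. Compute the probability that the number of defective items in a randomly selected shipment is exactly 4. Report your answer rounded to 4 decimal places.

0.1023

Conditional on each supplier, P(X = 4): 1: 0.1; 2: 0.105644.
By total probability, P(X = 4) = 0.6·0.1 + 0.4·0.105644 = 0.102258.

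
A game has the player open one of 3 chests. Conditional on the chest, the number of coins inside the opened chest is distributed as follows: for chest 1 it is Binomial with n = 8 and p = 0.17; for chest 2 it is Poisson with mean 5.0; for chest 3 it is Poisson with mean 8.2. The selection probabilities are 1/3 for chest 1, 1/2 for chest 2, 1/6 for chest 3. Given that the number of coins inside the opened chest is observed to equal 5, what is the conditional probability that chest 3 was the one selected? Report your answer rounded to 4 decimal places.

Likelihoods P(X=5 | ·): 1: 0.00454639; 2: 0.175467; 3: 0.0848542.
Posterior ∝ prior × likelihood. Numerator for 3: 0.166667·0.0848542 = 0.0141424.
Normalizing constant: 0.333333·0.00454639 + 0.5·0.175467 + 0.166667·0.0848542 = 0.103392.
P(3 | observation) = 0.0141424 / 0.103392 = 0.136785.

0.1368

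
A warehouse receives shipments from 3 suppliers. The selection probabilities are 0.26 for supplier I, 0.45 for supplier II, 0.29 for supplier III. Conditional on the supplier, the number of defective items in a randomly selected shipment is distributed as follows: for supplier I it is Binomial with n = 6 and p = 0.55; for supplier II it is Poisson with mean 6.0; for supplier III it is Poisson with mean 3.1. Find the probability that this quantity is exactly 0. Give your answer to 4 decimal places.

0.0163

Conditional on each supplier, P(X = 0): I: 0.00830377; II: 0.00247875; III: 0.0450492.
By total probability, P(X = 0) = 0.26·0.00830377 + 0.45·0.00247875 + 0.29·0.0450492 = 0.0163387.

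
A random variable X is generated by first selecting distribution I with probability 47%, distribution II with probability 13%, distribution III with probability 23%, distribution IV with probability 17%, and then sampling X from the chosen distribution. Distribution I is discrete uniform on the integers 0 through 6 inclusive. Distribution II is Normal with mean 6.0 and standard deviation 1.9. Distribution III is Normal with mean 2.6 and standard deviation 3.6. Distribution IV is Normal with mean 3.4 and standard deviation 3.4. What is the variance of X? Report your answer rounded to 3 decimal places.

Per component, I: μ=3, E[X²]=13; II: μ=6, E[X²]=39.61; III: μ=2.6, E[X²]=19.72; IV: μ=3.4, E[X²]=23.12.
E[X] = 0.47·3 + 0.13·6 + 0.23·2.6 + 0.17·3.4 = 3.366.
E[X²] = 0.47·13 + 0.13·39.61 + 0.23·19.72 + 0.17·23.12 = 19.7253.
Var(X) = E[X²] − (E[X])² = 19.7253 − 11.33 = 8.39534.

8.395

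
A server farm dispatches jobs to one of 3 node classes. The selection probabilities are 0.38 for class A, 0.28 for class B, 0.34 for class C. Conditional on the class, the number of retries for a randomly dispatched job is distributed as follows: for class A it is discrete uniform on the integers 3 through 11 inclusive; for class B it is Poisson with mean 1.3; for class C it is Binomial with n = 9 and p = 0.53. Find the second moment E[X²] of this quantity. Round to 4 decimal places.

30.4888

For each component E[X²] = Var + (mean)², giving A: 55.6667; B: 2.99; C: 24.9948.
Overall E[X²] = 0.38·55.6667 + 0.28·2.99 + 0.34·24.9948 = 30.4888.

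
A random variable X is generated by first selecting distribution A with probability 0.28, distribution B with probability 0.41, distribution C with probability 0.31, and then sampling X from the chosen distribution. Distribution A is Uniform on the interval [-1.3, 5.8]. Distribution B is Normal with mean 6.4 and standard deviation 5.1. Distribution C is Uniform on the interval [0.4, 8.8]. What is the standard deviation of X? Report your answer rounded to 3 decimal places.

Per component, A: μ=2.25, E[X²]=9.26333; B: μ=6.4, E[X²]=66.97; C: μ=4.6, E[X²]=27.04.
E[X] = 0.28·2.25 + 0.41·6.4 + 0.31·4.6 = 4.68.
E[X²] = 0.28·9.26333 + 0.41·66.97 + 0.31·27.04 = 38.4338.
Var(X) = E[X²] − (E[X])² = 38.4338 − 21.9024 = 16.5314.
SD(X) = √16.5314 = 4.06589.

4.066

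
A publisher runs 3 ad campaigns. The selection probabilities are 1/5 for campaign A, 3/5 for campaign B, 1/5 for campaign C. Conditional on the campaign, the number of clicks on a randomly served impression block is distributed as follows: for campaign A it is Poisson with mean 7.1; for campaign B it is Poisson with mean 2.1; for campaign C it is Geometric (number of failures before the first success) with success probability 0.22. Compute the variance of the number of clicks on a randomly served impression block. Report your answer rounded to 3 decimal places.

Per component, A: μ=7.1, E[X²]=57.51; B: μ=2.1, E[X²]=6.51; C: μ=3.54545, E[X²]=28.686.
E[X] = 0.2·7.1 + 0.6·2.1 + 0.2·3.54545 = 3.38909.
E[X²] = 0.2·57.51 + 0.6·6.51 + 0.2·28.686 = 21.1452.
Var(X) = E[X²] − (E[X])² = 21.1452 − 11.4859 = 9.65925.

9.659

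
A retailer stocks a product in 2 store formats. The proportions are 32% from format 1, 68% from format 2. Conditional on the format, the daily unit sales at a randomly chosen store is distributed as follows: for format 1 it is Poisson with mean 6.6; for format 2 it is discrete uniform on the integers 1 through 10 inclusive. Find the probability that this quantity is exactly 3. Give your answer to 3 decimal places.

0.089

Conditional on each format, P(X = 3): 1: 0.0651834; 2: 0.1.
By total probability, P(X = 3) = 0.32·0.0651834 + 0.68·0.1 = 0.0888587.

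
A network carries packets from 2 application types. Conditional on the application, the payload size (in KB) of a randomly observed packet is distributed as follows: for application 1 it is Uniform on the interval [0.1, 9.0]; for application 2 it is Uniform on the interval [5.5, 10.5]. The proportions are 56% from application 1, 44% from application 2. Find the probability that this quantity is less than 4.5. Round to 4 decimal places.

Conditional on each application, P(X < 4.5): 1: 0.494382; 2: 0.
By total probability, P(X < 4.5) = 0.56·0.494382 + 0.44·0 = 0.276854.

0.2769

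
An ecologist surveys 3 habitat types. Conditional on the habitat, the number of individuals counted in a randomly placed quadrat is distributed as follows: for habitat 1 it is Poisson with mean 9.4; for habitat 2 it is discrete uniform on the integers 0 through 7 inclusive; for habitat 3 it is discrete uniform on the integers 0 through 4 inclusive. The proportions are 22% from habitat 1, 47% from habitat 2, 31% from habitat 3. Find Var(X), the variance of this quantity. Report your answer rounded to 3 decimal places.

12.817

Per component, 1: μ=9.4, E[X²]=97.76; 2: μ=3.5, E[X²]=17.5; 3: μ=2, E[X²]=6.
E[X] = 0.22·9.4 + 0.47·3.5 + 0.31·2 = 4.333.
E[X²] = 0.22·97.76 + 0.47·17.5 + 0.31·6 = 31.5922.
Var(X) = E[X²] − (E[X])² = 31.5922 − 18.7749 = 12.8173.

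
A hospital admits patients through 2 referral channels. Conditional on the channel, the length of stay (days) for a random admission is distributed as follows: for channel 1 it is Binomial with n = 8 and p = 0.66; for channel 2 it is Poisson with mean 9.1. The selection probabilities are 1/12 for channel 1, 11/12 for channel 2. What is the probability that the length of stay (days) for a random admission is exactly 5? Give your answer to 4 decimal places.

0.0762

Conditional on each channel, P(X = 5): 1: 0.275641; 2: 0.0580692.
By total probability, P(X = 5) = 0.0833333·0.275641 + 0.916667·0.0580692 = 0.0762002.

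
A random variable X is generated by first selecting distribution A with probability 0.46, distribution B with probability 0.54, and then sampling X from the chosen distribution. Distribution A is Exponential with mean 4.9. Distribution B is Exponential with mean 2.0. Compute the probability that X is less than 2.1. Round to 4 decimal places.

0.5114

Conditional on each component, P(X < 2.1): A: 0.348561; B: 0.650062.
By total probability, P(X < 2.1) = 0.46·0.348561 + 0.54·0.650062 = 0.511372.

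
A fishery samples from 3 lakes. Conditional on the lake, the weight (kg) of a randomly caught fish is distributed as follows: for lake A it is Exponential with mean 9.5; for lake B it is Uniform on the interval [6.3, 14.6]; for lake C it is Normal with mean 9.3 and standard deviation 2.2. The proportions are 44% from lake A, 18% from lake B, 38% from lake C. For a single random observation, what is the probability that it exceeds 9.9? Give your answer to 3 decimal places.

0.406

Conditional on each lake, P(X > 9.9): A: 0.352711; B: 0.566265; C: 0.392531.
By total probability, P(X > 9.9) = 0.44·0.352711 + 0.18·0.566265 + 0.38·0.392531 = 0.406283.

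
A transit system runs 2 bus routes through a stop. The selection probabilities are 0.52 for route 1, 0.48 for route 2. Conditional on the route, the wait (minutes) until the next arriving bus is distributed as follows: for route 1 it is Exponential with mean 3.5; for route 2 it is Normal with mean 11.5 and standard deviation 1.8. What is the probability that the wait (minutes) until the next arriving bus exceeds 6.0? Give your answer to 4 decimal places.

Conditional on each route, P(X > 6.0): 1: 0.180092; 2: 0.998877.
By total probability, P(X > 6.0) = 0.52·0.180092 + 0.48·0.998877 = 0.573109.

0.5731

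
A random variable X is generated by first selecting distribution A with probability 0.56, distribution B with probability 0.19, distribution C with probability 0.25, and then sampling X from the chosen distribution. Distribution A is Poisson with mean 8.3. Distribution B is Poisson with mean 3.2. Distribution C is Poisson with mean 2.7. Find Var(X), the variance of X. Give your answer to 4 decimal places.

13.1007

Per component, A: μ=8.3, E[X²]=77.19; B: μ=3.2, E[X²]=13.44; C: μ=2.7, E[X²]=9.99.
E[X] = 0.56·8.3 + 0.19·3.2 + 0.25·2.7 = 5.931.
E[X²] = 0.56·77.19 + 0.19·13.44 + 0.25·9.99 = 48.2775.
Var(X) = E[X²] − (E[X])² = 48.2775 − 35.1768 = 13.1007.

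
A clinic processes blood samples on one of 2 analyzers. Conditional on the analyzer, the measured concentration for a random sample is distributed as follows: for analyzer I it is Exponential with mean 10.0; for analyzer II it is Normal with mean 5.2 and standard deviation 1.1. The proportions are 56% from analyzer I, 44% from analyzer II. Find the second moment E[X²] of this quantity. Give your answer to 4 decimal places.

124.4300

For each component E[X²] = Var + (mean)², giving I: 200; II: 28.25.
Overall E[X²] = 0.56·200 + 0.44·28.25 = 124.43.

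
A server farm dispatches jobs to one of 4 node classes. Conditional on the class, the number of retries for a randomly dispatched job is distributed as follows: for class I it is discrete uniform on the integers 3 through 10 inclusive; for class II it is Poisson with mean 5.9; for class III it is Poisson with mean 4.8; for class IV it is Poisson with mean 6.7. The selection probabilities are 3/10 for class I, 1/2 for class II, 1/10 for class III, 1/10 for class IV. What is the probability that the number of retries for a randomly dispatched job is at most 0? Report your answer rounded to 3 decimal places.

0.002

Conditional on each class, P(X ≤ 0): I: 0; II: 0.00273944; III: 0.00822975; IV: 0.00123091.
By total probability, P(X ≤ 0) = 0.3·0 + 0.5·0.00273944 + 0.1·0.00822975 + 0.1·0.00123091 = 0.00231579.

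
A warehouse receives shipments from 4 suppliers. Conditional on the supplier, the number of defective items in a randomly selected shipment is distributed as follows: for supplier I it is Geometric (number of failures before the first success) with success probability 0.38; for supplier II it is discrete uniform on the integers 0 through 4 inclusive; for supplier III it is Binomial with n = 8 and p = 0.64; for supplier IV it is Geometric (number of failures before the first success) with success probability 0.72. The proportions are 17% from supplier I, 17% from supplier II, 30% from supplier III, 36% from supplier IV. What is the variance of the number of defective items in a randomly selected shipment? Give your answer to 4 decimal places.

5.6091

Per component, I: μ=1.63158, E[X²]=6.95568; II: μ=2, E[X²]=6; III: μ=5.12, E[X²]=28.0576; IV: μ=0.388889, E[X²]=0.691358.
E[X] = 0.17·1.63158 + 0.17·2 + 0.3·5.12 + 0.36·0.388889 = 2.29337.
E[X²] = 0.17·6.95568 + 0.17·6 + 0.3·28.0576 + 0.36·0.691358 = 10.8686.
Var(X) = E[X²] − (E[X])² = 10.8686 − 5.25954 = 5.6091.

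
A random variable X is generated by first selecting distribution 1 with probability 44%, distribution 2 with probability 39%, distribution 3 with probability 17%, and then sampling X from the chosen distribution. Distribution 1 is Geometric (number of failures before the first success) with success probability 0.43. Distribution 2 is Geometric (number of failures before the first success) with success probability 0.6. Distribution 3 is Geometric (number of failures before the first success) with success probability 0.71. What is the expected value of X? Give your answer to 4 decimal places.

Component means — 1: 1.32558; 2: 0.666667; 3: 0.408451.
E[X] = 0.44·1.32558 + 0.39·0.666667 + 0.17·0.408451 = 0.912692.

0.9127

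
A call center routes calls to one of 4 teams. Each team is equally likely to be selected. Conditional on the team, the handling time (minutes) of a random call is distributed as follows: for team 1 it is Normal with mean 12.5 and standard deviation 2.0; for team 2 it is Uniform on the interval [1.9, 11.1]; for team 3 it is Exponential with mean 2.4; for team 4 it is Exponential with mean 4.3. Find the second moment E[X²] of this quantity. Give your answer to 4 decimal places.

64.5133

For each component E[X²] = Var + (mean)², giving 1: 160.25; 2: 49.3033; 3: 11.52; 4: 36.98.
Overall E[X²] = 0.25·160.25 + 0.25·49.3033 + 0.25·11.52 + 0.25·36.98 = 64.5133.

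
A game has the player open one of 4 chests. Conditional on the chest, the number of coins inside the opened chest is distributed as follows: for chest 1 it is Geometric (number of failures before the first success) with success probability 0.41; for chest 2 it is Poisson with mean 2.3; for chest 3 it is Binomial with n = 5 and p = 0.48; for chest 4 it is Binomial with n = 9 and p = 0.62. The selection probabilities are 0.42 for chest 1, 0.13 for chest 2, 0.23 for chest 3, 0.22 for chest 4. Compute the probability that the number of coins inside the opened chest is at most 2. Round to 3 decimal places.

0.539

Conditional on each chest, P(X ≤ 2): 1: 0.794621; 2: 0.596039; 3: 0.53746; 4: 0.0184246.
By total probability, P(X ≤ 2) = 0.42·0.794621 + 0.13·0.596039 + 0.23·0.53746 + 0.22·0.0184246 = 0.538895.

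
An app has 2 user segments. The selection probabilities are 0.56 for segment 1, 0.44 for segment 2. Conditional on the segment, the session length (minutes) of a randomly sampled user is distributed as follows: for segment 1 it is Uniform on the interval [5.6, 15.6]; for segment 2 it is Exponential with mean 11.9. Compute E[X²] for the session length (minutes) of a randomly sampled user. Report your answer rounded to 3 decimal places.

192.205

For each component E[X²] = Var + (mean)², giving 1: 120.693; 2: 283.22.
Overall E[X²] = 0.56·120.693 + 0.44·283.22 = 192.205.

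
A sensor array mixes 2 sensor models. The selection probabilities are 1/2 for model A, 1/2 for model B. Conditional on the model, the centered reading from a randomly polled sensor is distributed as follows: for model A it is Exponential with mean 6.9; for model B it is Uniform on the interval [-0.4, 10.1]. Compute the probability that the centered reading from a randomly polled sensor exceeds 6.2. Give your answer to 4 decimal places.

0.3893

Conditional on each model, P(X > 6.2): A: 0.407159; B: 0.371429.
By total probability, P(X > 6.2) = 0.5·0.407159 + 0.5·0.371429 = 0.389294.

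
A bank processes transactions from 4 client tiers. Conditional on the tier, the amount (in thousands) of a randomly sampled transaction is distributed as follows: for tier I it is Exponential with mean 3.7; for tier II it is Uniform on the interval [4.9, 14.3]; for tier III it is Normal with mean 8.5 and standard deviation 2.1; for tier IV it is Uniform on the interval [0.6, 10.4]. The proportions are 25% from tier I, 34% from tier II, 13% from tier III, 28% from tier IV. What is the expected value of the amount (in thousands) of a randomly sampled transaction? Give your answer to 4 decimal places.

Component means — I: 3.7; II: 9.6; III: 8.5; IV: 5.5.
E[X] = 0.25·3.7 + 0.34·9.6 + 0.13·8.5 + 0.28·5.5 = 6.834.

6.8340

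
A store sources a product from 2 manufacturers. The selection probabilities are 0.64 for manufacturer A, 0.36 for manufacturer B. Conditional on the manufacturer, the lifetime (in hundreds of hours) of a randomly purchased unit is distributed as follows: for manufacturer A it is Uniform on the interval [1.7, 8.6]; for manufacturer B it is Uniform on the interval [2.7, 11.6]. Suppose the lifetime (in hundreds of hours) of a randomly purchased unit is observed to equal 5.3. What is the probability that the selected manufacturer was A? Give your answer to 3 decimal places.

Likelihoods f(5.3 | ·): A: 0.144928; B: 0.11236.
Posterior ∝ prior × likelihood. Numerator for A: 0.64·0.144928 = 0.0927536.
Normalizing constant: 0.64·0.144928 + 0.36·0.11236 = 0.133203.
P(A | observation) = 0.0927536 / 0.133203 = 0.696333.

0.696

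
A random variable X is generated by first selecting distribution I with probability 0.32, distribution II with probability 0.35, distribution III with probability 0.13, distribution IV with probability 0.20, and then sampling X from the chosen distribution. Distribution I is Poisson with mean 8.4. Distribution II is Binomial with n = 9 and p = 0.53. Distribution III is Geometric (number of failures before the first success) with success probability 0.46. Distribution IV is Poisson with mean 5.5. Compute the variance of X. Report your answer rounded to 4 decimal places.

Per component, I: μ=8.4, E[X²]=78.96; II: μ=4.77, E[X²]=24.9948; III: μ=1.17391, E[X²]=3.93006; IV: μ=5.5, E[X²]=35.75.
E[X] = 0.32·8.4 + 0.35·4.77 + 0.13·1.17391 + 0.2·5.5 = 5.61011.
E[X²] = 0.32·78.96 + 0.35·24.9948 + 0.13·3.93006 + 0.2·35.75 = 41.6763.
Var(X) = E[X²] − (E[X])² = 41.6763 − 31.4733 = 10.203.

10.2030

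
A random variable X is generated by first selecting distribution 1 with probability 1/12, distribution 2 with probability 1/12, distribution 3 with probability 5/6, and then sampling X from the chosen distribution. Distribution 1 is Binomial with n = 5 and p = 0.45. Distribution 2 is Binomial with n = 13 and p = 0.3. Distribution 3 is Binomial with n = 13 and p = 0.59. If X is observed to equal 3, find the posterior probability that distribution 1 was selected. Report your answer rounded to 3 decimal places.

Likelihoods P(X=3 | ·): 1: 0.275653; 2: 0.218127; 3: 0.00788425.
Posterior ∝ prior × likelihood. Numerator for 1: 0.0833333·0.275653 = 0.0229711.
Normalizing constant: 0.0833333·0.275653 + 0.0833333·0.218127 + 0.833333·0.00788425 = 0.0477186.
P(1 | observation) = 0.0229711 / 0.0477186 = 0.481387.

0.481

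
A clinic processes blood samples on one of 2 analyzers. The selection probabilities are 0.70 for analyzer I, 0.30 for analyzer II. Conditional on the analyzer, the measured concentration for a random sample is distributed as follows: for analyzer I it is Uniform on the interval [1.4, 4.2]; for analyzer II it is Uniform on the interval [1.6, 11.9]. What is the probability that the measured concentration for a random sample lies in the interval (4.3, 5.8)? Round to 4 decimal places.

Conditional on each analyzer, P(4.3 < X < 5.8): I: 0; II: 0.145631.
By total probability, P(4.3 < X < 5.8) = 0.7·0 + 0.3·0.145631 = 0.0436893.

0.0437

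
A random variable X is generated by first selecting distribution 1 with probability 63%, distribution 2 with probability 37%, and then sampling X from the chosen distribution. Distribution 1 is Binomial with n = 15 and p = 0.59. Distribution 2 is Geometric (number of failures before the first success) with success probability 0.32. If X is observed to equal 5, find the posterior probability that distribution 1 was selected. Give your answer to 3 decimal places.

0.513

Likelihoods P(X=5 | ·): 1: 0.0288173; 2: 0.0465259.
Posterior ∝ prior × likelihood. Numerator for 1: 0.63·0.0288173 = 0.0181549.
Normalizing constant: 0.63·0.0288173 + 0.37·0.0465259 = 0.0353695.
P(1 | observation) = 0.0181549 / 0.0353695 = 0.513293.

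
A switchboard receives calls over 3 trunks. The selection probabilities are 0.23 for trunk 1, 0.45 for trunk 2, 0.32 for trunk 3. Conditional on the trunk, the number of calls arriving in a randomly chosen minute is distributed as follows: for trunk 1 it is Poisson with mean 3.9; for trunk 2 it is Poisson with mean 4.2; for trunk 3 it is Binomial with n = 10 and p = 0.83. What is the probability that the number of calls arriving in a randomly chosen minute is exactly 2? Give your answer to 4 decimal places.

0.0949

Conditional on each trunk, P(X = 2): 1: 0.15394; 2: 0.132261; 3: 2.16252e-05.
By total probability, P(X = 2) = 0.23·0.15394 + 0.45·0.132261 + 0.32·2.16252e-05 = 0.0949305.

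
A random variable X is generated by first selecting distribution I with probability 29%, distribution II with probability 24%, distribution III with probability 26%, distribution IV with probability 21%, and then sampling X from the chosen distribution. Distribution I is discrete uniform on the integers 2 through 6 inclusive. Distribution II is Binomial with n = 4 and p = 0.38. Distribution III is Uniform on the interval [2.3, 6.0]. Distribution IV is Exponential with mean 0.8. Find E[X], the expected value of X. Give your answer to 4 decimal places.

2.7718

Component means — I: 4; II: 1.52; III: 4.15; IV: 0.8.
E[X] = 0.29·4 + 0.24·1.52 + 0.26·4.15 + 0.21·0.8 = 2.7718.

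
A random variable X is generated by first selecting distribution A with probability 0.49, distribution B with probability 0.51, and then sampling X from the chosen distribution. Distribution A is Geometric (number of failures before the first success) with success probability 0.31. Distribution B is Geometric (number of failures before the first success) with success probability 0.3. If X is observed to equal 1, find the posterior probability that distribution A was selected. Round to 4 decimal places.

Likelihoods P(X=1 | ·): A: 0.2139; B: 0.21.
Posterior ∝ prior × likelihood. Numerator for A: 0.49·0.2139 = 0.104811.
Normalizing constant: 0.49·0.2139 + 0.51·0.21 = 0.211911.
P(A | observation) = 0.104811 / 0.211911 = 0.494599.

0.4946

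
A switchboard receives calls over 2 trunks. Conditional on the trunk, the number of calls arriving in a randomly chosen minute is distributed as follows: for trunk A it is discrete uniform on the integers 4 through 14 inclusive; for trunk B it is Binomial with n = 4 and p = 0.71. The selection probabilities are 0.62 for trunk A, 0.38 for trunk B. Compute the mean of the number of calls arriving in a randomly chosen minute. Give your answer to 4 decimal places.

6.6592

Component means — A: 9; B: 2.84.
E[X] = 0.62·9 + 0.38·2.84 = 6.6592.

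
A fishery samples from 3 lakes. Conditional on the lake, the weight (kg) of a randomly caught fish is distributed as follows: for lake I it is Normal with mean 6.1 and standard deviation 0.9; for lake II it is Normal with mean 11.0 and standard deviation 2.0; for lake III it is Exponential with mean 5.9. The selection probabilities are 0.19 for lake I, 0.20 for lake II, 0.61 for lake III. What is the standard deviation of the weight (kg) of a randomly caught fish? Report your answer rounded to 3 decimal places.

Per component, I: μ=6.1, E[X²]=38.02; II: μ=11, E[X²]=125; III: μ=5.9, E[X²]=69.62.
E[X] = 0.19·6.1 + 0.2·11 + 0.61·5.9 = 6.958.
E[X²] = 0.19·38.02 + 0.2·125 + 0.61·69.62 = 74.692.
Var(X) = E[X²] − (E[X])² = 74.692 − 48.4138 = 26.2782.
SD(X) = √26.2782 = 5.12623.

5.126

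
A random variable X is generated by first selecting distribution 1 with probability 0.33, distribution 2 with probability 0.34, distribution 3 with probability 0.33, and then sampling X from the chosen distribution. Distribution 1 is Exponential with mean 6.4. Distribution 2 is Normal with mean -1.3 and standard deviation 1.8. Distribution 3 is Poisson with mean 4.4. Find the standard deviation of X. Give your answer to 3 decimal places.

Per component, 1: μ=6.4, E[X²]=81.92; 2: μ=-1.3, E[X²]=4.93; 3: μ=4.4, E[X²]=23.76.
E[X] = 0.33·6.4 + 0.34·-1.3 + 0.33·4.4 = 3.122.
E[X²] = 0.33·81.92 + 0.34·4.93 + 0.33·23.76 = 36.5506.
Var(X) = E[X²] − (E[X])² = 36.5506 − 9.74688 = 26.8037.
SD(X) = √26.8037 = 5.17723.

5.177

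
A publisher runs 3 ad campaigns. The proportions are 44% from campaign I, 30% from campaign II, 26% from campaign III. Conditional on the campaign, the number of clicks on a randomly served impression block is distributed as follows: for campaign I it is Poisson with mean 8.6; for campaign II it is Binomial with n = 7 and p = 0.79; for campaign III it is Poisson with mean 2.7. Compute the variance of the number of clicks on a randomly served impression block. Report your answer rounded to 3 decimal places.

10.685

Per component, I: μ=8.6, E[X²]=82.56; II: μ=5.53, E[X²]=31.7422; III: μ=2.7, E[X²]=9.99.
E[X] = 0.44·8.6 + 0.3·5.53 + 0.26·2.7 = 6.145.
E[X²] = 0.44·82.56 + 0.3·31.7422 + 0.26·9.99 = 48.4465.
Var(X) = E[X²] − (E[X])² = 48.4465 − 37.761 = 10.6854.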